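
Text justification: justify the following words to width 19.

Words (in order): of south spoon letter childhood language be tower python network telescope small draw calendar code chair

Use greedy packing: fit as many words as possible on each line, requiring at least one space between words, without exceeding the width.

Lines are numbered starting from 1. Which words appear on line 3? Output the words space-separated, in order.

Line 1: ['of', 'south', 'spoon'] (min_width=14, slack=5)
Line 2: ['letter', 'childhood'] (min_width=16, slack=3)
Line 3: ['language', 'be', 'tower'] (min_width=17, slack=2)
Line 4: ['python', 'network'] (min_width=14, slack=5)
Line 5: ['telescope', 'small'] (min_width=15, slack=4)
Line 6: ['draw', 'calendar', 'code'] (min_width=18, slack=1)
Line 7: ['chair'] (min_width=5, slack=14)

Answer: language be tower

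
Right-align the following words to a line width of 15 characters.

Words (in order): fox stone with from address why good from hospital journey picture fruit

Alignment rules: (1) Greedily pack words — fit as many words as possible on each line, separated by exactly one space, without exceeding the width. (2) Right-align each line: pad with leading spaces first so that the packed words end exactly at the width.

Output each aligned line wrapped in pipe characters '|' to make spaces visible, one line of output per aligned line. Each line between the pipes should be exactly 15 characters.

Line 1: ['fox', 'stone', 'with'] (min_width=14, slack=1)
Line 2: ['from', 'address'] (min_width=12, slack=3)
Line 3: ['why', 'good', 'from'] (min_width=13, slack=2)
Line 4: ['hospital'] (min_width=8, slack=7)
Line 5: ['journey', 'picture'] (min_width=15, slack=0)
Line 6: ['fruit'] (min_width=5, slack=10)

Answer: | fox stone with|
|   from address|
|  why good from|
|       hospital|
|journey picture|
|          fruit|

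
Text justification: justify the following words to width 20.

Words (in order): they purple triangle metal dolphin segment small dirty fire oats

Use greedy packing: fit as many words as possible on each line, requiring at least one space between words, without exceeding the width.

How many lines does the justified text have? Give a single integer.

Line 1: ['they', 'purple', 'triangle'] (min_width=20, slack=0)
Line 2: ['metal', 'dolphin'] (min_width=13, slack=7)
Line 3: ['segment', 'small', 'dirty'] (min_width=19, slack=1)
Line 4: ['fire', 'oats'] (min_width=9, slack=11)
Total lines: 4

Answer: 4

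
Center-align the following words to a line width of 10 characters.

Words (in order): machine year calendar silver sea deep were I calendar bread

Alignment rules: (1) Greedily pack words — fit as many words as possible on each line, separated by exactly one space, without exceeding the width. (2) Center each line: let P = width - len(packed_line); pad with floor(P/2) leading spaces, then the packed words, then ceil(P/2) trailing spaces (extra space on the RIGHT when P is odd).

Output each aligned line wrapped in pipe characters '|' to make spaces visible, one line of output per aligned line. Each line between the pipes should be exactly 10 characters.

Answer: | machine  |
|   year   |
| calendar |
|silver sea|
|deep were |
|I calendar|
|  bread   |

Derivation:
Line 1: ['machine'] (min_width=7, slack=3)
Line 2: ['year'] (min_width=4, slack=6)
Line 3: ['calendar'] (min_width=8, slack=2)
Line 4: ['silver', 'sea'] (min_width=10, slack=0)
Line 5: ['deep', 'were'] (min_width=9, slack=1)
Line 6: ['I', 'calendar'] (min_width=10, slack=0)
Line 7: ['bread'] (min_width=5, slack=5)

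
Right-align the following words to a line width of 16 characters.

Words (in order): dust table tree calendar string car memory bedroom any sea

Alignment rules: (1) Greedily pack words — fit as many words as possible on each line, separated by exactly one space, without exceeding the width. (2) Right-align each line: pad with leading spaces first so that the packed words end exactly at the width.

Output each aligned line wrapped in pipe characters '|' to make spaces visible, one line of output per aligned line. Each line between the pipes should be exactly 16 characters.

Answer: | dust table tree|
| calendar string|
|      car memory|
| bedroom any sea|

Derivation:
Line 1: ['dust', 'table', 'tree'] (min_width=15, slack=1)
Line 2: ['calendar', 'string'] (min_width=15, slack=1)
Line 3: ['car', 'memory'] (min_width=10, slack=6)
Line 4: ['bedroom', 'any', 'sea'] (min_width=15, slack=1)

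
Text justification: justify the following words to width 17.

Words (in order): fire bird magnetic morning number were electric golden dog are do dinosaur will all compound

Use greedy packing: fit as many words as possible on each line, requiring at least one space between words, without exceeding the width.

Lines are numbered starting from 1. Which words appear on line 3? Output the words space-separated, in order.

Answer: number were

Derivation:
Line 1: ['fire', 'bird'] (min_width=9, slack=8)
Line 2: ['magnetic', 'morning'] (min_width=16, slack=1)
Line 3: ['number', 'were'] (min_width=11, slack=6)
Line 4: ['electric', 'golden'] (min_width=15, slack=2)
Line 5: ['dog', 'are', 'do'] (min_width=10, slack=7)
Line 6: ['dinosaur', 'will', 'all'] (min_width=17, slack=0)
Line 7: ['compound'] (min_width=8, slack=9)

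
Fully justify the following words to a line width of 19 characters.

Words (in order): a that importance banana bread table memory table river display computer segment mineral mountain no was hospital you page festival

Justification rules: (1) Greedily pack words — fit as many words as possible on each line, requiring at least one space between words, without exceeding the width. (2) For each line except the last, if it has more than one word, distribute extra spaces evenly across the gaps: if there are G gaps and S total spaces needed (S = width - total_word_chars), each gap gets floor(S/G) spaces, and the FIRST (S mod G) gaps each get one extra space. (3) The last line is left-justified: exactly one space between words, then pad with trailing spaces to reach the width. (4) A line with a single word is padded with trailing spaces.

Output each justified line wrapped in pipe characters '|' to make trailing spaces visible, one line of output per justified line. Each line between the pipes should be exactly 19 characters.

Line 1: ['a', 'that', 'importance'] (min_width=17, slack=2)
Line 2: ['banana', 'bread', 'table'] (min_width=18, slack=1)
Line 3: ['memory', 'table', 'river'] (min_width=18, slack=1)
Line 4: ['display', 'computer'] (min_width=16, slack=3)
Line 5: ['segment', 'mineral'] (min_width=15, slack=4)
Line 6: ['mountain', 'no', 'was'] (min_width=15, slack=4)
Line 7: ['hospital', 'you', 'page'] (min_width=17, slack=2)
Line 8: ['festival'] (min_width=8, slack=11)

Answer: |a  that  importance|
|banana  bread table|
|memory  table river|
|display    computer|
|segment     mineral|
|mountain   no   was|
|hospital  you  page|
|festival           |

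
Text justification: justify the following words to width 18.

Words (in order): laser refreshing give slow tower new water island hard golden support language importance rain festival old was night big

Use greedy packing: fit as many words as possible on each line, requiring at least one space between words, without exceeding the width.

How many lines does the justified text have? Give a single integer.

Answer: 8

Derivation:
Line 1: ['laser', 'refreshing'] (min_width=16, slack=2)
Line 2: ['give', 'slow', 'tower'] (min_width=15, slack=3)
Line 3: ['new', 'water', 'island'] (min_width=16, slack=2)
Line 4: ['hard', 'golden'] (min_width=11, slack=7)
Line 5: ['support', 'language'] (min_width=16, slack=2)
Line 6: ['importance', 'rain'] (min_width=15, slack=3)
Line 7: ['festival', 'old', 'was'] (min_width=16, slack=2)
Line 8: ['night', 'big'] (min_width=9, slack=9)
Total lines: 8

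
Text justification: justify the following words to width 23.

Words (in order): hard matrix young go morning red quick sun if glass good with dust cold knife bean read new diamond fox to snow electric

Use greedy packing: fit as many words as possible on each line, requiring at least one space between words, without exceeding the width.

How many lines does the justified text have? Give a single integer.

Line 1: ['hard', 'matrix', 'young', 'go'] (min_width=20, slack=3)
Line 2: ['morning', 'red', 'quick', 'sun'] (min_width=21, slack=2)
Line 3: ['if', 'glass', 'good', 'with', 'dust'] (min_width=23, slack=0)
Line 4: ['cold', 'knife', 'bean', 'read'] (min_width=20, slack=3)
Line 5: ['new', 'diamond', 'fox', 'to', 'snow'] (min_width=23, slack=0)
Line 6: ['electric'] (min_width=8, slack=15)
Total lines: 6

Answer: 6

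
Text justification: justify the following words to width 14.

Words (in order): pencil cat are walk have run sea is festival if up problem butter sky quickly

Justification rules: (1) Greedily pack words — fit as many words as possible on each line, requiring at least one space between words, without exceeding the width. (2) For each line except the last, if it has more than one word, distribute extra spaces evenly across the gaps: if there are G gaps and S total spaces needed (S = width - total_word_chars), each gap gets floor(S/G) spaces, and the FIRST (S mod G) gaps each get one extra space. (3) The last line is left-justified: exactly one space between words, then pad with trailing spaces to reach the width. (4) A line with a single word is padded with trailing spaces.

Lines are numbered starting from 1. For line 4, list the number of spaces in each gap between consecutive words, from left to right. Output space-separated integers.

Answer: 1 1

Derivation:
Line 1: ['pencil', 'cat', 'are'] (min_width=14, slack=0)
Line 2: ['walk', 'have', 'run'] (min_width=13, slack=1)
Line 3: ['sea', 'is'] (min_width=6, slack=8)
Line 4: ['festival', 'if', 'up'] (min_width=14, slack=0)
Line 5: ['problem', 'butter'] (min_width=14, slack=0)
Line 6: ['sky', 'quickly'] (min_width=11, slack=3)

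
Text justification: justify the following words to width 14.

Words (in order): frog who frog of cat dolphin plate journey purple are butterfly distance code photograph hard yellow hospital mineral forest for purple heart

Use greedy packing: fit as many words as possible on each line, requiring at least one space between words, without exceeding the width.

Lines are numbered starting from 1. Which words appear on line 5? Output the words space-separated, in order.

Line 1: ['frog', 'who', 'frog'] (min_width=13, slack=1)
Line 2: ['of', 'cat', 'dolphin'] (min_width=14, slack=0)
Line 3: ['plate', 'journey'] (min_width=13, slack=1)
Line 4: ['purple', 'are'] (min_width=10, slack=4)
Line 5: ['butterfly'] (min_width=9, slack=5)
Line 6: ['distance', 'code'] (min_width=13, slack=1)
Line 7: ['photograph'] (min_width=10, slack=4)
Line 8: ['hard', 'yellow'] (min_width=11, slack=3)
Line 9: ['hospital'] (min_width=8, slack=6)
Line 10: ['mineral', 'forest'] (min_width=14, slack=0)
Line 11: ['for', 'purple'] (min_width=10, slack=4)
Line 12: ['heart'] (min_width=5, slack=9)

Answer: butterfly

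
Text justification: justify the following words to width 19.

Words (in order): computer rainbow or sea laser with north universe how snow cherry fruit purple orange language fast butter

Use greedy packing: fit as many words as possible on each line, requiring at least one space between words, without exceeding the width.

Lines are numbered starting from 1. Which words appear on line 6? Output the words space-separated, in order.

Line 1: ['computer', 'rainbow', 'or'] (min_width=19, slack=0)
Line 2: ['sea', 'laser', 'with'] (min_width=14, slack=5)
Line 3: ['north', 'universe', 'how'] (min_width=18, slack=1)
Line 4: ['snow', 'cherry', 'fruit'] (min_width=17, slack=2)
Line 5: ['purple', 'orange'] (min_width=13, slack=6)
Line 6: ['language', 'fast'] (min_width=13, slack=6)
Line 7: ['butter'] (min_width=6, slack=13)

Answer: language fast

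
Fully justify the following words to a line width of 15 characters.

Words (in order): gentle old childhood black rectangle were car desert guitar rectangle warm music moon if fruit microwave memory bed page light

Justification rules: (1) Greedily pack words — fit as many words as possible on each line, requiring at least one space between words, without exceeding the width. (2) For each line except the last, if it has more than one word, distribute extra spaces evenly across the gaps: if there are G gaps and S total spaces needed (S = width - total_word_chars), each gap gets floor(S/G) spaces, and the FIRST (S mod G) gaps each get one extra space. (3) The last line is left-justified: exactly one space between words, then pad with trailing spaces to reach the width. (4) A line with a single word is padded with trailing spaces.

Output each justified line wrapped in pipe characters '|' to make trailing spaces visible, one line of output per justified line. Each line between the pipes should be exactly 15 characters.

Answer: |gentle      old|
|childhood black|
|rectangle  were|
|car      desert|
|guitar         |
|rectangle  warm|
|music  moon  if|
|fruit microwave|
|memory bed page|
|light          |

Derivation:
Line 1: ['gentle', 'old'] (min_width=10, slack=5)
Line 2: ['childhood', 'black'] (min_width=15, slack=0)
Line 3: ['rectangle', 'were'] (min_width=14, slack=1)
Line 4: ['car', 'desert'] (min_width=10, slack=5)
Line 5: ['guitar'] (min_width=6, slack=9)
Line 6: ['rectangle', 'warm'] (min_width=14, slack=1)
Line 7: ['music', 'moon', 'if'] (min_width=13, slack=2)
Line 8: ['fruit', 'microwave'] (min_width=15, slack=0)
Line 9: ['memory', 'bed', 'page'] (min_width=15, slack=0)
Line 10: ['light'] (min_width=5, slack=10)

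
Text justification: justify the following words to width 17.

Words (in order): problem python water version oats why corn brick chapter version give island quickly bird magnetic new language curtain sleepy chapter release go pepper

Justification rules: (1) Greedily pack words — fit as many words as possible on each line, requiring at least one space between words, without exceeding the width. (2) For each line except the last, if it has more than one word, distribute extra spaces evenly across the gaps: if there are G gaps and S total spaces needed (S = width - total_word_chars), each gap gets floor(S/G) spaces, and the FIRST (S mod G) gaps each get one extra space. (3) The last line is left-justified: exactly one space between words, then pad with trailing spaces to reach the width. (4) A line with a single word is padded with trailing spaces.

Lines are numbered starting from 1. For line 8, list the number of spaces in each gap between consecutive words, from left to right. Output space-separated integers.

Answer: 2

Derivation:
Line 1: ['problem', 'python'] (min_width=14, slack=3)
Line 2: ['water', 'version'] (min_width=13, slack=4)
Line 3: ['oats', 'why', 'corn'] (min_width=13, slack=4)
Line 4: ['brick', 'chapter'] (min_width=13, slack=4)
Line 5: ['version', 'give'] (min_width=12, slack=5)
Line 6: ['island', 'quickly'] (min_width=14, slack=3)
Line 7: ['bird', 'magnetic', 'new'] (min_width=17, slack=0)
Line 8: ['language', 'curtain'] (min_width=16, slack=1)
Line 9: ['sleepy', 'chapter'] (min_width=14, slack=3)
Line 10: ['release', 'go', 'pepper'] (min_width=17, slack=0)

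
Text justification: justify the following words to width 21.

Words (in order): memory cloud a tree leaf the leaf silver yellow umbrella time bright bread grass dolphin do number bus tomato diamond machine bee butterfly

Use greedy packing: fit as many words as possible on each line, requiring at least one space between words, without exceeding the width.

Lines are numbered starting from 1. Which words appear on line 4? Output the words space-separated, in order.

Answer: bright bread grass

Derivation:
Line 1: ['memory', 'cloud', 'a', 'tree'] (min_width=19, slack=2)
Line 2: ['leaf', 'the', 'leaf', 'silver'] (min_width=20, slack=1)
Line 3: ['yellow', 'umbrella', 'time'] (min_width=20, slack=1)
Line 4: ['bright', 'bread', 'grass'] (min_width=18, slack=3)
Line 5: ['dolphin', 'do', 'number', 'bus'] (min_width=21, slack=0)
Line 6: ['tomato', 'diamond'] (min_width=14, slack=7)
Line 7: ['machine', 'bee', 'butterfly'] (min_width=21, slack=0)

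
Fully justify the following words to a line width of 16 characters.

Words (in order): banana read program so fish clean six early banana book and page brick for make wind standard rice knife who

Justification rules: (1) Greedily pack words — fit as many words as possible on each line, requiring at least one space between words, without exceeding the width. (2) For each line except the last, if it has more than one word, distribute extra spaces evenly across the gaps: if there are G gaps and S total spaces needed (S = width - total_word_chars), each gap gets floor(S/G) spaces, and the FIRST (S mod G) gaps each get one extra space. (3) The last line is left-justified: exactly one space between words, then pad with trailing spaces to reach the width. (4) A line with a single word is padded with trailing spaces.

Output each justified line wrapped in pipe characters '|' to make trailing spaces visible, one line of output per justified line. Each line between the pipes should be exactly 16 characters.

Line 1: ['banana', 'read'] (min_width=11, slack=5)
Line 2: ['program', 'so', 'fish'] (min_width=15, slack=1)
Line 3: ['clean', 'six', 'early'] (min_width=15, slack=1)
Line 4: ['banana', 'book', 'and'] (min_width=15, slack=1)
Line 5: ['page', 'brick', 'for'] (min_width=14, slack=2)
Line 6: ['make', 'wind'] (min_width=9, slack=7)
Line 7: ['standard', 'rice'] (min_width=13, slack=3)
Line 8: ['knife', 'who'] (min_width=9, slack=7)

Answer: |banana      read|
|program  so fish|
|clean  six early|
|banana  book and|
|page  brick  for|
|make        wind|
|standard    rice|
|knife who       |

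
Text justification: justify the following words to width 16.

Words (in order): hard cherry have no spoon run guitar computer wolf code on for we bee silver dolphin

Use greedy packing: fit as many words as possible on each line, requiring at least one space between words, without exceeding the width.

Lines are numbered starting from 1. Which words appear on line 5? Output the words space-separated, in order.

Line 1: ['hard', 'cherry', 'have'] (min_width=16, slack=0)
Line 2: ['no', 'spoon', 'run'] (min_width=12, slack=4)
Line 3: ['guitar', 'computer'] (min_width=15, slack=1)
Line 4: ['wolf', 'code', 'on', 'for'] (min_width=16, slack=0)
Line 5: ['we', 'bee', 'silver'] (min_width=13, slack=3)
Line 6: ['dolphin'] (min_width=7, slack=9)

Answer: we bee silver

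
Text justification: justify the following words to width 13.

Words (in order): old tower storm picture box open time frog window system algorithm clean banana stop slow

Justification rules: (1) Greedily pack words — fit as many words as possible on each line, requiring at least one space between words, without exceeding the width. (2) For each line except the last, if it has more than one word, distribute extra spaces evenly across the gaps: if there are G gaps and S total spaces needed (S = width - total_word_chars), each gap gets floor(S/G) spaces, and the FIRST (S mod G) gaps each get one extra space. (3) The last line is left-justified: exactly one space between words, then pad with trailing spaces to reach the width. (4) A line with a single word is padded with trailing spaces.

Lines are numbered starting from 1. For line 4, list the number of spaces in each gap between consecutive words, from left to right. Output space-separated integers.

Answer: 3

Derivation:
Line 1: ['old', 'tower'] (min_width=9, slack=4)
Line 2: ['storm', 'picture'] (min_width=13, slack=0)
Line 3: ['box', 'open', 'time'] (min_width=13, slack=0)
Line 4: ['frog', 'window'] (min_width=11, slack=2)
Line 5: ['system'] (min_width=6, slack=7)
Line 6: ['algorithm'] (min_width=9, slack=4)
Line 7: ['clean', 'banana'] (min_width=12, slack=1)
Line 8: ['stop', 'slow'] (min_width=9, slack=4)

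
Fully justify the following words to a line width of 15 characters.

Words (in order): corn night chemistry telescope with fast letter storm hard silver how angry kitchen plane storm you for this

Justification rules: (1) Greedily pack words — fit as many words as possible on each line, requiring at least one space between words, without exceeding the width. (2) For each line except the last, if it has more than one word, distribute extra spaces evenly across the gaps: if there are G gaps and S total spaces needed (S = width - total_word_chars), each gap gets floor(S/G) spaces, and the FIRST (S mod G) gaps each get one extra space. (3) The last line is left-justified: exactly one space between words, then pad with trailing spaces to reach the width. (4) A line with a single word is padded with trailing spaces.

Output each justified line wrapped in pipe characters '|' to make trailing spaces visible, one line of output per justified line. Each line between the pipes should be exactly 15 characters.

Answer: |corn      night|
|chemistry      |
|telescope  with|
|fast     letter|
|storm      hard|
|silver      how|
|angry   kitchen|
|plane storm you|
|for this       |

Derivation:
Line 1: ['corn', 'night'] (min_width=10, slack=5)
Line 2: ['chemistry'] (min_width=9, slack=6)
Line 3: ['telescope', 'with'] (min_width=14, slack=1)
Line 4: ['fast', 'letter'] (min_width=11, slack=4)
Line 5: ['storm', 'hard'] (min_width=10, slack=5)
Line 6: ['silver', 'how'] (min_width=10, slack=5)
Line 7: ['angry', 'kitchen'] (min_width=13, slack=2)
Line 8: ['plane', 'storm', 'you'] (min_width=15, slack=0)
Line 9: ['for', 'this'] (min_width=8, slack=7)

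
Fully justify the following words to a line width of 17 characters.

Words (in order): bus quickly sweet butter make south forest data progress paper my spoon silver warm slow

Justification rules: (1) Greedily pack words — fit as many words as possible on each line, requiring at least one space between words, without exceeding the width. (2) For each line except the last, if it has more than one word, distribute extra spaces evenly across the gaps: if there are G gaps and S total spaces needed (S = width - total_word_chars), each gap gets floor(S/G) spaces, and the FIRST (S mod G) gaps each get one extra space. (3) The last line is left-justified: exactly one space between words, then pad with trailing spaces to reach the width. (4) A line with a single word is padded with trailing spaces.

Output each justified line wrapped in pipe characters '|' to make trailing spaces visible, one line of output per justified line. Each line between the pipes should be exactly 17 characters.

Answer: |bus quickly sweet|
|butter make south|
|forest       data|
|progress paper my|
|spoon silver warm|
|slow             |

Derivation:
Line 1: ['bus', 'quickly', 'sweet'] (min_width=17, slack=0)
Line 2: ['butter', 'make', 'south'] (min_width=17, slack=0)
Line 3: ['forest', 'data'] (min_width=11, slack=6)
Line 4: ['progress', 'paper', 'my'] (min_width=17, slack=0)
Line 5: ['spoon', 'silver', 'warm'] (min_width=17, slack=0)
Line 6: ['slow'] (min_width=4, slack=13)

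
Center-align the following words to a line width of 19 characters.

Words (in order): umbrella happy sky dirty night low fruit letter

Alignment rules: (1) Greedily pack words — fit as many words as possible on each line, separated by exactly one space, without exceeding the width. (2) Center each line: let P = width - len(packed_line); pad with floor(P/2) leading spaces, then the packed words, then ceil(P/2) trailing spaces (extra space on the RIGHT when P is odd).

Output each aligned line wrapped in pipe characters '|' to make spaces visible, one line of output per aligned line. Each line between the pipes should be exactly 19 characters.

Line 1: ['umbrella', 'happy', 'sky'] (min_width=18, slack=1)
Line 2: ['dirty', 'night', 'low'] (min_width=15, slack=4)
Line 3: ['fruit', 'letter'] (min_width=12, slack=7)

Answer: |umbrella happy sky |
|  dirty night low  |
|   fruit letter    |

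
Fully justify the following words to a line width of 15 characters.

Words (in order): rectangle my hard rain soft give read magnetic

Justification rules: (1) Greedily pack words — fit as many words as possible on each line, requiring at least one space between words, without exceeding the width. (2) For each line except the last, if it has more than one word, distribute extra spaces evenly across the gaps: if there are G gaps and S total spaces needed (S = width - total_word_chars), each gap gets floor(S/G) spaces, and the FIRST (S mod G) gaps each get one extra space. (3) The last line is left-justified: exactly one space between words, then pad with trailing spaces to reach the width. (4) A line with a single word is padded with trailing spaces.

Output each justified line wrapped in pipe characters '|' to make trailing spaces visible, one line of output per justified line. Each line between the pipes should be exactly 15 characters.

Line 1: ['rectangle', 'my'] (min_width=12, slack=3)
Line 2: ['hard', 'rain', 'soft'] (min_width=14, slack=1)
Line 3: ['give', 'read'] (min_width=9, slack=6)
Line 4: ['magnetic'] (min_width=8, slack=7)

Answer: |rectangle    my|
|hard  rain soft|
|give       read|
|magnetic       |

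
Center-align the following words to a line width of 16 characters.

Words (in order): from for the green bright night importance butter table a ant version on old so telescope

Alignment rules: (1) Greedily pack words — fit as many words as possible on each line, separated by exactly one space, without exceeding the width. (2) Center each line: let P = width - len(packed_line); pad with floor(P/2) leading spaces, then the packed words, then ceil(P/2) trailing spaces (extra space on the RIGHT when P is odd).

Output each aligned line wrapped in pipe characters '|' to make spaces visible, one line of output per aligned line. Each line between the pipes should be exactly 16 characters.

Answer: |  from for the  |
|  green bright  |
|night importance|
| butter table a |
| ant version on |
|old so telescope|

Derivation:
Line 1: ['from', 'for', 'the'] (min_width=12, slack=4)
Line 2: ['green', 'bright'] (min_width=12, slack=4)
Line 3: ['night', 'importance'] (min_width=16, slack=0)
Line 4: ['butter', 'table', 'a'] (min_width=14, slack=2)
Line 5: ['ant', 'version', 'on'] (min_width=14, slack=2)
Line 6: ['old', 'so', 'telescope'] (min_width=16, slack=0)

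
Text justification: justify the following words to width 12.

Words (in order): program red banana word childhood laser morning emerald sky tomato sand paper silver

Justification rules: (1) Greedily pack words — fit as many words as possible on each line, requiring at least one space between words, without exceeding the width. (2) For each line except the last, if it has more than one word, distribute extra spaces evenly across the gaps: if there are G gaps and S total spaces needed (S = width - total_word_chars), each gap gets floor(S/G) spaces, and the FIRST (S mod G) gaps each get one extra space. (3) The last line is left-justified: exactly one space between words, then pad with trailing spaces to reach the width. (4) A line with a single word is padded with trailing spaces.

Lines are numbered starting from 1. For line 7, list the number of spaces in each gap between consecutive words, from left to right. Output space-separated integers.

Line 1: ['program', 'red'] (min_width=11, slack=1)
Line 2: ['banana', 'word'] (min_width=11, slack=1)
Line 3: ['childhood'] (min_width=9, slack=3)
Line 4: ['laser'] (min_width=5, slack=7)
Line 5: ['morning'] (min_width=7, slack=5)
Line 6: ['emerald', 'sky'] (min_width=11, slack=1)
Line 7: ['tomato', 'sand'] (min_width=11, slack=1)
Line 8: ['paper', 'silver'] (min_width=12, slack=0)

Answer: 2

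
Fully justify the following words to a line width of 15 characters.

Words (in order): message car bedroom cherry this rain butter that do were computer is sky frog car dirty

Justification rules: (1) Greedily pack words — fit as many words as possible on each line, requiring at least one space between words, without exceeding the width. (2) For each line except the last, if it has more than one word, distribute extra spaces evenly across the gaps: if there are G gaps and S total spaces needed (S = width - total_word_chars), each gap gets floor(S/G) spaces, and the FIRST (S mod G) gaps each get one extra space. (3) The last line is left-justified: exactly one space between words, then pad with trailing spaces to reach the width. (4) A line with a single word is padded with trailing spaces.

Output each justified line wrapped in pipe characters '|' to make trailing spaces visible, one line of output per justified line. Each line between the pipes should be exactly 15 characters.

Answer: |message     car|
|bedroom  cherry|
|this       rain|
|butter  that do|
|were   computer|
|is sky frog car|
|dirty          |

Derivation:
Line 1: ['message', 'car'] (min_width=11, slack=4)
Line 2: ['bedroom', 'cherry'] (min_width=14, slack=1)
Line 3: ['this', 'rain'] (min_width=9, slack=6)
Line 4: ['butter', 'that', 'do'] (min_width=14, slack=1)
Line 5: ['were', 'computer'] (min_width=13, slack=2)
Line 6: ['is', 'sky', 'frog', 'car'] (min_width=15, slack=0)
Line 7: ['dirty'] (min_width=5, slack=10)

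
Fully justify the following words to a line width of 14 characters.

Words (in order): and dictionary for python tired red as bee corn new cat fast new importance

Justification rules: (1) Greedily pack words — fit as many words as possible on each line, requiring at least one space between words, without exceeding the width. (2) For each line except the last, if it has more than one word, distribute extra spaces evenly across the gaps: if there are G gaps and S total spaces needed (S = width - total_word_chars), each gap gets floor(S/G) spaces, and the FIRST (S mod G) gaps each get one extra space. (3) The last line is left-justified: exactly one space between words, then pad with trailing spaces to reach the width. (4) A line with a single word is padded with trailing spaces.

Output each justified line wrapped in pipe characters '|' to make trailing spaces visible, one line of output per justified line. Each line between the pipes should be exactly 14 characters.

Answer: |and dictionary|
|for     python|
|tired  red  as|
|bee  corn  new|
|cat  fast  new|
|importance    |

Derivation:
Line 1: ['and', 'dictionary'] (min_width=14, slack=0)
Line 2: ['for', 'python'] (min_width=10, slack=4)
Line 3: ['tired', 'red', 'as'] (min_width=12, slack=2)
Line 4: ['bee', 'corn', 'new'] (min_width=12, slack=2)
Line 5: ['cat', 'fast', 'new'] (min_width=12, slack=2)
Line 6: ['importance'] (min_width=10, slack=4)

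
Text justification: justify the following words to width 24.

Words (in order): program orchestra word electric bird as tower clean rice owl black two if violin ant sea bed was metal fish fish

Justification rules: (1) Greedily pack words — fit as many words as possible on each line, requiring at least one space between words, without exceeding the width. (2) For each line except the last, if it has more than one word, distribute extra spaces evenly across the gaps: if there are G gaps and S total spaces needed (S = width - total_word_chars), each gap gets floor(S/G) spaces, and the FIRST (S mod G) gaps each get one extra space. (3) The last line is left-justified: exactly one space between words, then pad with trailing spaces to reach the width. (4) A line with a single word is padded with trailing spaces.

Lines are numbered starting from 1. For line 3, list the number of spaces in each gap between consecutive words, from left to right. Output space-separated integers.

Line 1: ['program', 'orchestra', 'word'] (min_width=22, slack=2)
Line 2: ['electric', 'bird', 'as', 'tower'] (min_width=22, slack=2)
Line 3: ['clean', 'rice', 'owl', 'black', 'two'] (min_width=24, slack=0)
Line 4: ['if', 'violin', 'ant', 'sea', 'bed'] (min_width=21, slack=3)
Line 5: ['was', 'metal', 'fish', 'fish'] (min_width=19, slack=5)

Answer: 1 1 1 1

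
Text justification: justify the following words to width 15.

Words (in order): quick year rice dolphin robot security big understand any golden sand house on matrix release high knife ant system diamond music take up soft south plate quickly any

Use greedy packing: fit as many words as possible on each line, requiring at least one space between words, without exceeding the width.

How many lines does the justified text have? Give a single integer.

Answer: 13

Derivation:
Line 1: ['quick', 'year', 'rice'] (min_width=15, slack=0)
Line 2: ['dolphin', 'robot'] (min_width=13, slack=2)
Line 3: ['security', 'big'] (min_width=12, slack=3)
Line 4: ['understand', 'any'] (min_width=14, slack=1)
Line 5: ['golden', 'sand'] (min_width=11, slack=4)
Line 6: ['house', 'on', 'matrix'] (min_width=15, slack=0)
Line 7: ['release', 'high'] (min_width=12, slack=3)
Line 8: ['knife', 'ant'] (min_width=9, slack=6)
Line 9: ['system', 'diamond'] (min_width=14, slack=1)
Line 10: ['music', 'take', 'up'] (min_width=13, slack=2)
Line 11: ['soft', 'south'] (min_width=10, slack=5)
Line 12: ['plate', 'quickly'] (min_width=13, slack=2)
Line 13: ['any'] (min_width=3, slack=12)
Total lines: 13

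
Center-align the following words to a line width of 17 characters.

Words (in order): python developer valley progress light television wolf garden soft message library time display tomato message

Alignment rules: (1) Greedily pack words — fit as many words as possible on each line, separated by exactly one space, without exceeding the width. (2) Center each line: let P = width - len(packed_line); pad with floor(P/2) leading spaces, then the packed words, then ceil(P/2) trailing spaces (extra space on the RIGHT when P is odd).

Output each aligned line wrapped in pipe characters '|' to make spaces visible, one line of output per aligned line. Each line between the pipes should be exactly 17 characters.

Line 1: ['python', 'developer'] (min_width=16, slack=1)
Line 2: ['valley', 'progress'] (min_width=15, slack=2)
Line 3: ['light', 'television'] (min_width=16, slack=1)
Line 4: ['wolf', 'garden', 'soft'] (min_width=16, slack=1)
Line 5: ['message', 'library'] (min_width=15, slack=2)
Line 6: ['time', 'display'] (min_width=12, slack=5)
Line 7: ['tomato', 'message'] (min_width=14, slack=3)

Answer: |python developer |
| valley progress |
|light television |
|wolf garden soft |
| message library |
|  time display   |
| tomato message  |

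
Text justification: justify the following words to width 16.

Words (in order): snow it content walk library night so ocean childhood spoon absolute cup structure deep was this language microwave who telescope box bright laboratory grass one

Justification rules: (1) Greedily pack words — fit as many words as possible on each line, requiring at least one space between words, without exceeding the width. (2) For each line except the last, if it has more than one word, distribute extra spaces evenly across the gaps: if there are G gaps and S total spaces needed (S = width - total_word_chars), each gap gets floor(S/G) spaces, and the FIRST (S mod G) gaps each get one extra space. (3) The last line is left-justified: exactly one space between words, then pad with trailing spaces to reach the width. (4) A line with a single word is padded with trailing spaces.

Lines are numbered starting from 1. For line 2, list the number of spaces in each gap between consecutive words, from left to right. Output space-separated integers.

Line 1: ['snow', 'it', 'content'] (min_width=15, slack=1)
Line 2: ['walk', 'library'] (min_width=12, slack=4)
Line 3: ['night', 'so', 'ocean'] (min_width=14, slack=2)
Line 4: ['childhood', 'spoon'] (min_width=15, slack=1)
Line 5: ['absolute', 'cup'] (min_width=12, slack=4)
Line 6: ['structure', 'deep'] (min_width=14, slack=2)
Line 7: ['was', 'this'] (min_width=8, slack=8)
Line 8: ['language'] (min_width=8, slack=8)
Line 9: ['microwave', 'who'] (min_width=13, slack=3)
Line 10: ['telescope', 'box'] (min_width=13, slack=3)
Line 11: ['bright'] (min_width=6, slack=10)
Line 12: ['laboratory', 'grass'] (min_width=16, slack=0)
Line 13: ['one'] (min_width=3, slack=13)

Answer: 5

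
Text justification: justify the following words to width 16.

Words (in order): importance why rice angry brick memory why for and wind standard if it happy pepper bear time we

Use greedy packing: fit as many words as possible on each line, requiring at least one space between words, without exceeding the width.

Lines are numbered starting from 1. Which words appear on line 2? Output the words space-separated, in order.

Answer: rice angry brick

Derivation:
Line 1: ['importance', 'why'] (min_width=14, slack=2)
Line 2: ['rice', 'angry', 'brick'] (min_width=16, slack=0)
Line 3: ['memory', 'why', 'for'] (min_width=14, slack=2)
Line 4: ['and', 'wind'] (min_width=8, slack=8)
Line 5: ['standard', 'if', 'it'] (min_width=14, slack=2)
Line 6: ['happy', 'pepper'] (min_width=12, slack=4)
Line 7: ['bear', 'time', 'we'] (min_width=12, slack=4)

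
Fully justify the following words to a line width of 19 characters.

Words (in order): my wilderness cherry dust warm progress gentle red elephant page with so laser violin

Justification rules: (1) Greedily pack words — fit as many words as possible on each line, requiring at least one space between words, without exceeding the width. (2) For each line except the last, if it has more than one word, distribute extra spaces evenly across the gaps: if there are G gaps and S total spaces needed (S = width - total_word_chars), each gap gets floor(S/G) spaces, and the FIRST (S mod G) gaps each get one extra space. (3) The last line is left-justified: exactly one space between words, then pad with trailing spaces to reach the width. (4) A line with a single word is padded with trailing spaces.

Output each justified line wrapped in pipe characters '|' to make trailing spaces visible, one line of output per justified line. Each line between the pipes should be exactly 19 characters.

Line 1: ['my', 'wilderness'] (min_width=13, slack=6)
Line 2: ['cherry', 'dust', 'warm'] (min_width=16, slack=3)
Line 3: ['progress', 'gentle', 'red'] (min_width=19, slack=0)
Line 4: ['elephant', 'page', 'with'] (min_width=18, slack=1)
Line 5: ['so', 'laser', 'violin'] (min_width=15, slack=4)

Answer: |my       wilderness|
|cherry   dust  warm|
|progress gentle red|
|elephant  page with|
|so laser violin    |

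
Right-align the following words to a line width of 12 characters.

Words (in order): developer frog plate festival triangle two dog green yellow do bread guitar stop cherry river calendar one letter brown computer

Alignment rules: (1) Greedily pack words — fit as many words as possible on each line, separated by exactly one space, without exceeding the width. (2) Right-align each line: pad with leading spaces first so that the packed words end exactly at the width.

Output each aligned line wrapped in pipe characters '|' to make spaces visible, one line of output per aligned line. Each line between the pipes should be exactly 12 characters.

Answer: |   developer|
|  frog plate|
|    festival|
|triangle two|
|   dog green|
|   yellow do|
|bread guitar|
| stop cherry|
|       river|
|calendar one|
|letter brown|
|    computer|

Derivation:
Line 1: ['developer'] (min_width=9, slack=3)
Line 2: ['frog', 'plate'] (min_width=10, slack=2)
Line 3: ['festival'] (min_width=8, slack=4)
Line 4: ['triangle', 'two'] (min_width=12, slack=0)
Line 5: ['dog', 'green'] (min_width=9, slack=3)
Line 6: ['yellow', 'do'] (min_width=9, slack=3)
Line 7: ['bread', 'guitar'] (min_width=12, slack=0)
Line 8: ['stop', 'cherry'] (min_width=11, slack=1)
Line 9: ['river'] (min_width=5, slack=7)
Line 10: ['calendar', 'one'] (min_width=12, slack=0)
Line 11: ['letter', 'brown'] (min_width=12, slack=0)
Line 12: ['computer'] (min_width=8, slack=4)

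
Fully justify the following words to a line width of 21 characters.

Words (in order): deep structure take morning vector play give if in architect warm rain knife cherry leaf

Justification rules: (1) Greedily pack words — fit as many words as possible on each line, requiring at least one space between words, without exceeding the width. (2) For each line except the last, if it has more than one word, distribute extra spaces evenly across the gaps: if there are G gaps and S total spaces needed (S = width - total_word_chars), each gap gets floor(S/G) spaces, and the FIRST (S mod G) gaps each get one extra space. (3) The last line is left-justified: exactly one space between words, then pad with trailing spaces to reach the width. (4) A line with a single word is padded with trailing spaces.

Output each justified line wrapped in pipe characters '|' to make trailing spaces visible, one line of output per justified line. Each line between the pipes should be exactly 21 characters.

Line 1: ['deep', 'structure', 'take'] (min_width=19, slack=2)
Line 2: ['morning', 'vector', 'play'] (min_width=19, slack=2)
Line 3: ['give', 'if', 'in', 'architect'] (min_width=20, slack=1)
Line 4: ['warm', 'rain', 'knife'] (min_width=15, slack=6)
Line 5: ['cherry', 'leaf'] (min_width=11, slack=10)

Answer: |deep  structure  take|
|morning  vector  play|
|give  if in architect|
|warm    rain    knife|
|cherry leaf          |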